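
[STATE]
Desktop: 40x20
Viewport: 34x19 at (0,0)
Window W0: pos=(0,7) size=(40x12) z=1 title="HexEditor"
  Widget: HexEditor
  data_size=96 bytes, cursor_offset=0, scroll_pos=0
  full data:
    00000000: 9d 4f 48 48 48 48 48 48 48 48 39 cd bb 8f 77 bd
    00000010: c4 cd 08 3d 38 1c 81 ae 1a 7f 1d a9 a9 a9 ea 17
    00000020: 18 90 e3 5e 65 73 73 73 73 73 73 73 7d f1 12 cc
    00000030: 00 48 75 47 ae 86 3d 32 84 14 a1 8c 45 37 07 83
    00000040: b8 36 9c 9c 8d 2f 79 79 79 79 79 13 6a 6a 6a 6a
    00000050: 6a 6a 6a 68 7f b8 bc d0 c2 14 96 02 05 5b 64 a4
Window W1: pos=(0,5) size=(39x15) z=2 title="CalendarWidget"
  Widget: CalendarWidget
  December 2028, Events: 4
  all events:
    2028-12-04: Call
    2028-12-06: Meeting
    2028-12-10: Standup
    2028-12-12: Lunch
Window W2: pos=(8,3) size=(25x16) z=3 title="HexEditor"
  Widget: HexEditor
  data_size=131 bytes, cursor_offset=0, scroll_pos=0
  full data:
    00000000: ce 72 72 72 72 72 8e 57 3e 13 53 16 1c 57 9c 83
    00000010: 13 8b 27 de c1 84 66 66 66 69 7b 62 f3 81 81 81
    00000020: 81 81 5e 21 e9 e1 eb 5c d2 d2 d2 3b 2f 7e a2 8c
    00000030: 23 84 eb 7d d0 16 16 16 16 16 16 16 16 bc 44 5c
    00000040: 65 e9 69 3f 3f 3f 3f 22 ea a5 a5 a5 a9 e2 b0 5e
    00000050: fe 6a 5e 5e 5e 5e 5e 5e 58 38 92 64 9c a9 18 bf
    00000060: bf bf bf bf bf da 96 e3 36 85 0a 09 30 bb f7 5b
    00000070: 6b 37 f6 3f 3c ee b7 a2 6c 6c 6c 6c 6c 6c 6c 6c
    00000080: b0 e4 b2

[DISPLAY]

                                  
                                  
                                  
        ┏━━━━━━━━━━━━━━━━━━━━━━━┓ 
        ┃ HexEditor             ┃ 
┏━━━━━━━┠───────────────────────┨━
┃ Calend┃00000000  CE 72 72 72 7┃ 
┠───────┃00000010  13 8b 27 de c┃─
┃       ┃00000020  81 81 5e 21 e┃ 
┃Mo Tu W┃00000030  23 84 eb 7d d┃ 
┃       ┃00000040  65 e9 69 3f 3┃ 
┃ 4*  5 ┃00000050  fe 6a 5e 5e 5┃ 
┃11 12* ┃00000060  bf bf bf bf b┃ 
┃18 19 2┃00000070  6b 37 f6 3f 3┃ 
┃25 26 2┃00000080  b0 e4 b2     ┃ 
┃       ┃                       ┃ 
┃       ┃                       ┃ 
┃       ┃                       ┃ 
┃       ┗━━━━━━━━━━━━━━━━━━━━━━━┛ 


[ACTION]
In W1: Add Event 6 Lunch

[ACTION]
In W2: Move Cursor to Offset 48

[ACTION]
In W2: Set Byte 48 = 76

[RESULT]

                                  
                                  
                                  
        ┏━━━━━━━━━━━━━━━━━━━━━━━┓ 
        ┃ HexEditor             ┃ 
┏━━━━━━━┠───────────────────────┨━
┃ Calend┃00000000  ce 72 72 72 7┃ 
┠───────┃00000010  13 8b 27 de c┃─
┃       ┃00000020  81 81 5e 21 e┃ 
┃Mo Tu W┃00000030  76 84 eb 7d d┃ 
┃       ┃00000040  65 e9 69 3f 3┃ 
┃ 4*  5 ┃00000050  fe 6a 5e 5e 5┃ 
┃11 12* ┃00000060  bf bf bf bf b┃ 
┃18 19 2┃00000070  6b 37 f6 3f 3┃ 
┃25 26 2┃00000080  b0 e4 b2     ┃ 
┃       ┃                       ┃ 
┃       ┃                       ┃ 
┃       ┃                       ┃ 
┃       ┗━━━━━━━━━━━━━━━━━━━━━━━┛ 


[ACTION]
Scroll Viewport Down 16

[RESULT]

                                  
                                  
        ┏━━━━━━━━━━━━━━━━━━━━━━━┓ 
        ┃ HexEditor             ┃ 
┏━━━━━━━┠───────────────────────┨━
┃ Calend┃00000000  ce 72 72 72 7┃ 
┠───────┃00000010  13 8b 27 de c┃─
┃       ┃00000020  81 81 5e 21 e┃ 
┃Mo Tu W┃00000030  76 84 eb 7d d┃ 
┃       ┃00000040  65 e9 69 3f 3┃ 
┃ 4*  5 ┃00000050  fe 6a 5e 5e 5┃ 
┃11 12* ┃00000060  bf bf bf bf b┃ 
┃18 19 2┃00000070  6b 37 f6 3f 3┃ 
┃25 26 2┃00000080  b0 e4 b2     ┃ 
┃       ┃                       ┃ 
┃       ┃                       ┃ 
┃       ┃                       ┃ 
┃       ┗━━━━━━━━━━━━━━━━━━━━━━━┛ 
┗━━━━━━━━━━━━━━━━━━━━━━━━━━━━━━━━━


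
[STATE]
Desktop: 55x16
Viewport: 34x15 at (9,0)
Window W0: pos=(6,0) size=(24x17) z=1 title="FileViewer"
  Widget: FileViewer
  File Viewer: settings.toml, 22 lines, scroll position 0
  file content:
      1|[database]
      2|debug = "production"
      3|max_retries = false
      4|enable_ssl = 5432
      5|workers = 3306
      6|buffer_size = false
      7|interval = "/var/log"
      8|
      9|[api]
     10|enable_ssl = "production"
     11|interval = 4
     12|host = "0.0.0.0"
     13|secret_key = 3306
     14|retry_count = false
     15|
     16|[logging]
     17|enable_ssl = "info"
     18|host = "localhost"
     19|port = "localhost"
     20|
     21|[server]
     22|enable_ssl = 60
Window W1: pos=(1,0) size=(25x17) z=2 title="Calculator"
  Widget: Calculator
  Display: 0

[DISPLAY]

━━━━━━━━━━━━━━━━┓━━━┓             
ator            ┃   ┃             
────────────────┨───┨             
               0┃  ▲┃             
─┬───┬───┐      ┃" █┃             
 │ 9 │ ÷ │      ┃  ░┃             
─┼───┼───┤      ┃  ░┃             
 │ 6 │ × │      ┃  ░┃             
─┼───┼───┤      ┃  ░┃             
 │ 3 │ - │      ┃g"░┃             
─┼───┼───┤      ┃  ░┃             
 │ = │ + │      ┃  ░┃             
─┼───┼───┤      ┃ct░┃             
C│ MR│ M+│      ┃  ░┃             
─┴───┴───┘      ┃  ░┃             


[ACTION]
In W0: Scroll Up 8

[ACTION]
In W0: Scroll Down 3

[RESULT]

━━━━━━━━━━━━━━━━┓━━━┓             
ator            ┃   ┃             
────────────────┨───┨             
               0┃  ▲┃             
─┬───┬───┐      ┃  ░┃             
 │ 9 │ ÷ │      ┃  ░┃             
─┼───┼───┤      ┃g"░┃             
 │ 6 │ × │      ┃  █┃             
─┼───┼───┤      ┃  ░┃             
 │ 3 │ - │      ┃ct░┃             
─┼───┼───┤      ┃  ░┃             
 │ = │ + │      ┃  ░┃             
─┼───┼───┤      ┃  ░┃             
C│ MR│ M+│      ┃  ░┃             
─┴───┴───┘      ┃  ░┃             


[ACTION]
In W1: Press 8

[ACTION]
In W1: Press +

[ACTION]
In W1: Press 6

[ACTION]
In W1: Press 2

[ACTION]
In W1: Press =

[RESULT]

━━━━━━━━━━━━━━━━┓━━━┓             
ator            ┃   ┃             
────────────────┨───┨             
              70┃  ▲┃             
─┬───┬───┐      ┃  ░┃             
 │ 9 │ ÷ │      ┃  ░┃             
─┼───┼───┤      ┃g"░┃             
 │ 6 │ × │      ┃  █┃             
─┼───┼───┤      ┃  ░┃             
 │ 3 │ - │      ┃ct░┃             
─┼───┼───┤      ┃  ░┃             
 │ = │ + │      ┃  ░┃             
─┼───┼───┤      ┃  ░┃             
C│ MR│ M+│      ┃  ░┃             
─┴───┴───┘      ┃  ░┃             


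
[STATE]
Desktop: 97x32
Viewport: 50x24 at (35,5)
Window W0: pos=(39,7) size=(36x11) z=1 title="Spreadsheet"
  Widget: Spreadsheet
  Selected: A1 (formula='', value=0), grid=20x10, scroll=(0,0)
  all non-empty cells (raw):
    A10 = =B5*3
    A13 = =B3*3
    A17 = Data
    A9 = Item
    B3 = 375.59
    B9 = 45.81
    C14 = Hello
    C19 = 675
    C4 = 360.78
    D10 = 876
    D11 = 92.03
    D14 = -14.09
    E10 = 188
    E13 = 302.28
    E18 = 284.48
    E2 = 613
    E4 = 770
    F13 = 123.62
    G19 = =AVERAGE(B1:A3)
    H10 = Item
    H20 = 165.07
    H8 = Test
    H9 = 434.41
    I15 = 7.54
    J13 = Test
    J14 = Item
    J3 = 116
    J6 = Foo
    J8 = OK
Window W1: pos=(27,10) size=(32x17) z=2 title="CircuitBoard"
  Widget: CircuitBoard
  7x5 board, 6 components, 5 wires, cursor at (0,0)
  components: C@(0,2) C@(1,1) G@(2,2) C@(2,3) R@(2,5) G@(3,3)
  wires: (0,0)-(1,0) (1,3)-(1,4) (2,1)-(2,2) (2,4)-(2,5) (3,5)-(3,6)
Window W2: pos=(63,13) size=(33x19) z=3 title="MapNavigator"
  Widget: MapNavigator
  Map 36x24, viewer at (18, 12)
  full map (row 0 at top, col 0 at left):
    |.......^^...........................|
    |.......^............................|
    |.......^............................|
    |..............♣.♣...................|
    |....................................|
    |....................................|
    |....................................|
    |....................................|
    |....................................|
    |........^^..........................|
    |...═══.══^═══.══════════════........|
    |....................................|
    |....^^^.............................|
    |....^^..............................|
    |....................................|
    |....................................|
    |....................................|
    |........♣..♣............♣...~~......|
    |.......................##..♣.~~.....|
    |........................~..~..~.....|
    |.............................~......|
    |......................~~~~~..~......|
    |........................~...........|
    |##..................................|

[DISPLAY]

                                                  
                                                  
    ┏━━━━━━━━━━━━━━━━━━━━━━━━━━━━━━━━━━┓          
    ┃ Spreadsheet                      ┃          
    ┠──────────────────────────────────┨          
━━━━━━━━━━━━━━━━━━━━━━━┓               ┃          
tBoard                 ┃    C       D  ┃          
───────────────────────┨---------------┃          
2 3 4 5 6              ┃0   ┏━━━━━━━━━━━━━━━━━━━━━
     C                 ┃0   ┃ MapNavigator        
                       ┃9   ┠─────────────────────
 C       · ─ ·         ┃0  3┃.....................
                       ┃━━━━┃.....................
 · ─ G   C   · ─ R     ┃    ┃.....................
                       ┃    ┃.....................
         G       · ─ · ┃    ┃.....^^..............
                       ┃    ┃═══.══^═══.══════════
                       ┃    ┃.....................
 (0,0)                 ┃    ┃.^^^...........@.....
                       ┃    ┃.^^..................
                       ┃    ┃.....................
━━━━━━━━━━━━━━━━━━━━━━━┛    ┃.....................
                            ┃.....................
                            ┃.....♣..♣............


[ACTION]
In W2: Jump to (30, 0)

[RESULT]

                                                  
                                                  
    ┏━━━━━━━━━━━━━━━━━━━━━━━━━━━━━━━━━━┓          
    ┃ Spreadsheet                      ┃          
    ┠──────────────────────────────────┨          
━━━━━━━━━━━━━━━━━━━━━━━┓               ┃          
tBoard                 ┃    C       D  ┃          
───────────────────────┨---------------┃          
2 3 4 5 6              ┃0   ┏━━━━━━━━━━━━━━━━━━━━━
     C                 ┃0   ┃ MapNavigator        
                       ┃9   ┠─────────────────────
 C       · ─ ·         ┃0  3┃                     
                       ┃━━━━┃                     
 · ─ G   C   · ─ R     ┃    ┃                     
                       ┃    ┃                     
         G       · ─ · ┃    ┃                     
                       ┃    ┃                     
                       ┃    ┃                     
 (0,0)                 ┃    ┃...............@.....
                       ┃    ┃.....................
                       ┃    ┃.....................
━━━━━━━━━━━━━━━━━━━━━━━┛    ┃.♣...................
                            ┃.....................
                            ┃.....................


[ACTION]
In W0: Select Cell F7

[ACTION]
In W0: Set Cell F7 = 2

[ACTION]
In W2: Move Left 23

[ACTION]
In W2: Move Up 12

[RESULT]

                                                  
                                                  
    ┏━━━━━━━━━━━━━━━━━━━━━━━━━━━━━━━━━━┓          
    ┃ Spreadsheet                      ┃          
    ┠──────────────────────────────────┨          
━━━━━━━━━━━━━━━━━━━━━━━┓               ┃          
tBoard                 ┃    C       D  ┃          
───────────────────────┨---------------┃          
2 3 4 5 6              ┃0   ┏━━━━━━━━━━━━━━━━━━━━━
     C                 ┃0   ┃ MapNavigator        
                       ┃9   ┠─────────────────────
 C       · ─ ·         ┃0  3┃                     
                       ┃━━━━┃                     
 · ─ G   C   · ─ R     ┃    ┃                     
                       ┃    ┃                     
         G       · ─ · ┃    ┃                     
                       ┃    ┃                     
                       ┃    ┃                     
 (0,0)                 ┃    ┃        .......@^....
                       ┃    ┃        .......^.....
                       ┃    ┃        .......^.....
━━━━━━━━━━━━━━━━━━━━━━━┛    ┃        .............
                            ┃        .............
                            ┃        .............


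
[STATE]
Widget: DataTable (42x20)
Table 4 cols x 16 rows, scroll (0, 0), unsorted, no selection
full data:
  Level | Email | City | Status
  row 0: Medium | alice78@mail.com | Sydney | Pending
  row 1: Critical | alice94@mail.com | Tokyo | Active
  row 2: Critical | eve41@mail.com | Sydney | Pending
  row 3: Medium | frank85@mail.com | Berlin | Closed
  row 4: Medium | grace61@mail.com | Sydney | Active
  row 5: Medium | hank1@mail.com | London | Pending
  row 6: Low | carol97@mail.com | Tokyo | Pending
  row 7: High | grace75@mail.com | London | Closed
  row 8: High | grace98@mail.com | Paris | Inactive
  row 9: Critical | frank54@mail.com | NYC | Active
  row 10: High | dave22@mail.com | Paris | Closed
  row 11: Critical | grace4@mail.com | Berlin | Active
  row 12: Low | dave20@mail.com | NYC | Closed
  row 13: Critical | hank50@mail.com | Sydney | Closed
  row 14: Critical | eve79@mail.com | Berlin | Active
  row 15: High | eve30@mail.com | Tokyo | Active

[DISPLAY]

Level   │Email           │City  │Status   
────────┼────────────────┼──────┼──────── 
Medium  │alice78@mail.com│Sydney│Pending  
Critical│alice94@mail.com│Tokyo │Active   
Critical│eve41@mail.com  │Sydney│Pending  
Medium  │frank85@mail.com│Berlin│Closed   
Medium  │grace61@mail.com│Sydney│Active   
Medium  │hank1@mail.com  │London│Pending  
Low     │carol97@mail.com│Tokyo │Pending  
High    │grace75@mail.com│London│Closed   
High    │grace98@mail.com│Paris │Inactive 
Critical│frank54@mail.com│NYC   │Active   
High    │dave22@mail.com │Paris │Closed   
Critical│grace4@mail.com │Berlin│Active   
Low     │dave20@mail.com │NYC   │Closed   
Critical│hank50@mail.com │Sydney│Closed   
Critical│eve79@mail.com  │Berlin│Active   
High    │eve30@mail.com  │Tokyo │Active   
                                          
                                          


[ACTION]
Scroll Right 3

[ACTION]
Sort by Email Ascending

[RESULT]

Level   │Email          ▲│City  │Status   
────────┼────────────────┼──────┼──────── 
Medium  │alice78@mail.com│Sydney│Pending  
Critical│alice94@mail.com│Tokyo │Active   
Low     │carol97@mail.com│Tokyo │Pending  
Low     │dave20@mail.com │NYC   │Closed   
High    │dave22@mail.com │Paris │Closed   
High    │eve30@mail.com  │Tokyo │Active   
Critical│eve41@mail.com  │Sydney│Pending  
Critical│eve79@mail.com  │Berlin│Active   
Critical│frank54@mail.com│NYC   │Active   
Medium  │frank85@mail.com│Berlin│Closed   
Critical│grace4@mail.com │Berlin│Active   
Medium  │grace61@mail.com│Sydney│Active   
High    │grace75@mail.com│London│Closed   
High    │grace98@mail.com│Paris │Inactive 
Medium  │hank1@mail.com  │London│Pending  
Critical│hank50@mail.com │Sydney│Closed   
                                          
                                          


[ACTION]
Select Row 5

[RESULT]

Level   │Email          ▲│City  │Status   
────────┼────────────────┼──────┼──────── 
Medium  │alice78@mail.com│Sydney│Pending  
Critical│alice94@mail.com│Tokyo │Active   
Low     │carol97@mail.com│Tokyo │Pending  
Low     │dave20@mail.com │NYC   │Closed   
High    │dave22@mail.com │Paris │Closed   
>igh    │eve30@mail.com  │Tokyo │Active   
Critical│eve41@mail.com  │Sydney│Pending  
Critical│eve79@mail.com  │Berlin│Active   
Critical│frank54@mail.com│NYC   │Active   
Medium  │frank85@mail.com│Berlin│Closed   
Critical│grace4@mail.com │Berlin│Active   
Medium  │grace61@mail.com│Sydney│Active   
High    │grace75@mail.com│London│Closed   
High    │grace98@mail.com│Paris │Inactive 
Medium  │hank1@mail.com  │London│Pending  
Critical│hank50@mail.com │Sydney│Closed   
                                          
                                          


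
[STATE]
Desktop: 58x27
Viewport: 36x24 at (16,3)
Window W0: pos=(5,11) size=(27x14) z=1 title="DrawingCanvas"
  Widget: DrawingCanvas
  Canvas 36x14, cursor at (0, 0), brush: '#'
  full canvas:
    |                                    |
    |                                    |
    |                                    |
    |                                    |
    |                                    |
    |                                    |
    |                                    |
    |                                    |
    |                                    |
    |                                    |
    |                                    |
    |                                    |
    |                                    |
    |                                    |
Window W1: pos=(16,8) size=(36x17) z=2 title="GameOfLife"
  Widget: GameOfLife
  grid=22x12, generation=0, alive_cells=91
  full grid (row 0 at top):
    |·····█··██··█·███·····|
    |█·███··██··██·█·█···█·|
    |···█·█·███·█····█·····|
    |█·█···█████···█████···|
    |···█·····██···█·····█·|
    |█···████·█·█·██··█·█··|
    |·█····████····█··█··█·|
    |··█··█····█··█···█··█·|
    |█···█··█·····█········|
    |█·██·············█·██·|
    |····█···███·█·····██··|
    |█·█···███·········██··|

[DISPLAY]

                                    
                                    
                                    
                                    
                                    
┏━━━━━━━━━━━━━━━━━━━━━━━━━━━━━━━━━━┓
┃ GameOfLife                       ┃
┠──────────────────────────────────┨
┃Gen: 0                            ┃
┃·····█··██··█·███·····            ┃
┃█·███··██··██·█·█···█·            ┃
┃···█·█·███·█····█·····            ┃
┃█·█···█████···█████···            ┃
┃···█·····██···█·····█·            ┃
┃█···████·█·█·██··█·█··            ┃
┃·█····████····█··█··█·            ┃
┃··█··█····█··█···█··█·            ┃
┃█···█··█·····█········            ┃
┃█·██·············█·██·            ┃
┃····█···███·█·····██··            ┃
┃█·█···███·········██··            ┃
┗━━━━━━━━━━━━━━━━━━━━━━━━━━━━━━━━━━┛
                                    
                                    


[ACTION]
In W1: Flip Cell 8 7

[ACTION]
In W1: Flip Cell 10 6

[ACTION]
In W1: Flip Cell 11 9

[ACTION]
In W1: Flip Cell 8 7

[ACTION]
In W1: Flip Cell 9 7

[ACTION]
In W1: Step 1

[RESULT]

                                    
                                    
                                    
                                    
                                    
┏━━━━━━━━━━━━━━━━━━━━━━━━━━━━━━━━━━┓
┃ GameOfLife                       ┃
┠──────────────────────────────────┨
┃Gen: 1                            ┃
┃···██··███·██·█·█·····            ┃
┃··██·█·····██·█·██····            ┃
┃·····█·····████·······            ┃
┃··███·█····█··█·██····            ┃
┃·█·██······█·······█··            ┃
┃····██·······███··███·            ┃
┃·█··█····█··█·█·██·██·            ┃
┃·█···█···█···██·······            ┃
┃··█·█·█···········███·            ┃
┃·█·█████·█·········██·            ┃
┃··█··██···█······█····            ┃
┃·····██···█·······██··            ┃
┗━━━━━━━━━━━━━━━━━━━━━━━━━━━━━━━━━━┛
                                    
                                    


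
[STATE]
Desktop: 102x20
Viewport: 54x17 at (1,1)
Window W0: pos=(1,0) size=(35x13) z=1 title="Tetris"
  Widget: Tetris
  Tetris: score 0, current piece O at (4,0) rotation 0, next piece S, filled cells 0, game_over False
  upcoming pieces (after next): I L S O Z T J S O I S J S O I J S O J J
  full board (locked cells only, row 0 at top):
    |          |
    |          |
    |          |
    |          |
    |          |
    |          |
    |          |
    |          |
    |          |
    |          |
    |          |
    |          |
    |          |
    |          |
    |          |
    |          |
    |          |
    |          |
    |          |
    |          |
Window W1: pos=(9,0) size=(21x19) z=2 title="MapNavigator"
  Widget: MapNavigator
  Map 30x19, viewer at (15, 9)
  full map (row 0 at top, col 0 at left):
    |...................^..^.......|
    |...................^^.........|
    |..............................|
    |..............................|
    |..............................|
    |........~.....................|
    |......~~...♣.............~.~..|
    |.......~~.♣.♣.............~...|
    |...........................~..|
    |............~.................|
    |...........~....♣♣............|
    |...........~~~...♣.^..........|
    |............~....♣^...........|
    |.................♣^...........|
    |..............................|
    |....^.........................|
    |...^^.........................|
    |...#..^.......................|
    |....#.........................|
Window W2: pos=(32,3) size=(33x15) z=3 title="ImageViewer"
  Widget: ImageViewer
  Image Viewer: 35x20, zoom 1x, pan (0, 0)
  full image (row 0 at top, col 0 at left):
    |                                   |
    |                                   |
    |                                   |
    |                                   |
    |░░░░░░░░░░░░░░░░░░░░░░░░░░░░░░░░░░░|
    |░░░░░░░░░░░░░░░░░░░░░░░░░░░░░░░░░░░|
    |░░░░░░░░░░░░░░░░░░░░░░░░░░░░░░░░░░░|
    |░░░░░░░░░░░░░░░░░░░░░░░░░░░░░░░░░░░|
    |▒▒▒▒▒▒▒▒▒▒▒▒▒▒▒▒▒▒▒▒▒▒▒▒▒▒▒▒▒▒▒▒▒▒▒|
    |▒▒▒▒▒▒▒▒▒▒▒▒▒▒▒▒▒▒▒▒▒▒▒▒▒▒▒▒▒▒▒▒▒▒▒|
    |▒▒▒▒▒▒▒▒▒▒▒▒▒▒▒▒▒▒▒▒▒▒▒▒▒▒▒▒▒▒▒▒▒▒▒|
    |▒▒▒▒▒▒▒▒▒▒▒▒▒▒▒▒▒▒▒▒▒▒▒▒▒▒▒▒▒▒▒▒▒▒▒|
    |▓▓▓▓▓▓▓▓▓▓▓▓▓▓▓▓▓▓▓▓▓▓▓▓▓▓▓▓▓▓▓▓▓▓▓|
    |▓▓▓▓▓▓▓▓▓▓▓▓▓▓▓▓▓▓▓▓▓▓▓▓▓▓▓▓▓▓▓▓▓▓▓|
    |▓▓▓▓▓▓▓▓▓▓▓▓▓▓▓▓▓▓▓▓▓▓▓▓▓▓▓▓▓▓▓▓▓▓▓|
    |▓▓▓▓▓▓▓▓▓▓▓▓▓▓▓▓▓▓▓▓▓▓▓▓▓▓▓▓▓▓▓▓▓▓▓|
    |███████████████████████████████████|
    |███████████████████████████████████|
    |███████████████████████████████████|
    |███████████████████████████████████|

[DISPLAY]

┃ Tetris┃ MapNavigator      ┃     ┃                   
┠───────┠───────────────────┨─────┨                   
┃       ┃...................┃  ┏━━━━━━━━━━━━━━━━━━━━━━
┃       ┃...................┃  ┃ ImageViewer          
┃       ┃...................┃  ┠──────────────────────
┃       ┃..~................┃  ┃                      
┃       ┃~~...♣.............┃  ┃                      
┃       ┃.~~.♣.♣............┃  ┃                      
┃       ┃...................┃  ┃                      
┃       ┃......~..@.........┃  ┃░░░░░░░░░░░░░░░░░░░░░░
┃       ┃.....~....♣♣.......┃  ┃░░░░░░░░░░░░░░░░░░░░░░
┗━━━━━━━┃.....~~~...♣.^.....┃━━┃░░░░░░░░░░░░░░░░░░░░░░
        ┃......~....♣^......┃  ┃░░░░░░░░░░░░░░░░░░░░░░
        ┃...........♣^......┃  ┃▒▒▒▒▒▒▒▒▒▒▒▒▒▒▒▒▒▒▒▒▒▒
        ┃...................┃  ┃▒▒▒▒▒▒▒▒▒▒▒▒▒▒▒▒▒▒▒▒▒▒
        ┃...................┃  ┃▒▒▒▒▒▒▒▒▒▒▒▒▒▒▒▒▒▒▒▒▒▒
        ┃...................┃  ┗━━━━━━━━━━━━━━━━━━━━━━


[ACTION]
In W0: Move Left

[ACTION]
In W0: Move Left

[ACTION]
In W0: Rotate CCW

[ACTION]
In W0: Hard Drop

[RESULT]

┃ Tetris┃ MapNavigator      ┃     ┃                   
┠───────┠───────────────────┨─────┨                   
┃       ┃...................┃  ┏━━━━━━━━━━━━━━━━━━━━━━
┃       ┃...................┃  ┃ ImageViewer          
┃       ┃...................┃  ┠──────────────────────
┃       ┃..~................┃  ┃                      
┃       ┃~~...♣.............┃  ┃                      
┃       ┃.~~.♣.♣............┃  ┃                      
┃       ┃...................┃  ┃                      
┃  ▓▓   ┃......~..@.........┃  ┃░░░░░░░░░░░░░░░░░░░░░░
┃  ▓▓   ┃.....~....♣♣.......┃  ┃░░░░░░░░░░░░░░░░░░░░░░
┗━━━━━━━┃.....~~~...♣.^.....┃━━┃░░░░░░░░░░░░░░░░░░░░░░
        ┃......~....♣^......┃  ┃░░░░░░░░░░░░░░░░░░░░░░
        ┃...........♣^......┃  ┃▒▒▒▒▒▒▒▒▒▒▒▒▒▒▒▒▒▒▒▒▒▒
        ┃...................┃  ┃▒▒▒▒▒▒▒▒▒▒▒▒▒▒▒▒▒▒▒▒▒▒
        ┃...................┃  ┃▒▒▒▒▒▒▒▒▒▒▒▒▒▒▒▒▒▒▒▒▒▒
        ┃...................┃  ┗━━━━━━━━━━━━━━━━━━━━━━


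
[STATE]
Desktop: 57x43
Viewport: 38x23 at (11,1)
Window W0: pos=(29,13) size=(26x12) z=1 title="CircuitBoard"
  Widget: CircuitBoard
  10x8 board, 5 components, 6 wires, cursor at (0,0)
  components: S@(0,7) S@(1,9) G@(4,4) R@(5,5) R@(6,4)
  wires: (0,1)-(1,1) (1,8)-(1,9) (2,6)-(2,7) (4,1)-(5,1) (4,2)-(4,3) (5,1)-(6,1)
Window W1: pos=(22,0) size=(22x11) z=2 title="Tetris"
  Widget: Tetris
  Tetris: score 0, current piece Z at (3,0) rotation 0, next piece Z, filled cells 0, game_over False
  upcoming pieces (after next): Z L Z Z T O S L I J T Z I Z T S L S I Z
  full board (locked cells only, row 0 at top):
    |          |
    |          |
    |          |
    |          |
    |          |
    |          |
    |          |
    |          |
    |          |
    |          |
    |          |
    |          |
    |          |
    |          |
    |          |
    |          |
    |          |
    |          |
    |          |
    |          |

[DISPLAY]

           ┃ Tetris             ┃     
           ┠────────────────────┨     
           ┃          │Next:    ┃     
           ┃          │▓▓       ┃     
           ┃          │ ▓▓      ┃     
           ┃          │         ┃     
           ┃          │         ┃     
           ┃          │         ┃     
           ┃          │Score:   ┃     
           ┗━━━━━━━━━━━━━━━━━━━━┛     
                                      
                                      
                  ┏━━━━━━━━━━━━━━━━━━━
                  ┃ CircuitBoard      
                  ┠───────────────────
                  ┃   0 1 2 3 4 5 6 7 
                  ┃0  [.]  ·          
                  ┃        │          
                  ┃1       ·          
                  ┃                   
                  ┃2                  
                  ┃                   
                  ┃3                  


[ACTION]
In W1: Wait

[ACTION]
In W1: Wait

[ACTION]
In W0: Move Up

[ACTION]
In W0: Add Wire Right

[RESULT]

           ┃ Tetris             ┃     
           ┠────────────────────┨     
           ┃          │Next:    ┃     
           ┃          │▓▓       ┃     
           ┃          │ ▓▓      ┃     
           ┃          │         ┃     
           ┃          │         ┃     
           ┃          │         ┃     
           ┃          │Score:   ┃     
           ┗━━━━━━━━━━━━━━━━━━━━┛     
                                      
                                      
                  ┏━━━━━━━━━━━━━━━━━━━
                  ┃ CircuitBoard      
                  ┠───────────────────
                  ┃   0 1 2 3 4 5 6 7 
                  ┃0  [.]─ ·          
                  ┃        │          
                  ┃1       ·          
                  ┃                   
                  ┃2                  
                  ┃                   
                  ┃3                  


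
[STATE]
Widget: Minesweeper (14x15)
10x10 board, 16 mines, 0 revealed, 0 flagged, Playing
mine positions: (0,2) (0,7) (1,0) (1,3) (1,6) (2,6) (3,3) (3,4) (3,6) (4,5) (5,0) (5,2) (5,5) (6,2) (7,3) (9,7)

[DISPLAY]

■■■■■■■■■■    
■■■■■■■■■■    
■■■■■■■■■■    
■■■■■■■■■■    
■■■■■■■■■■    
■■■■■■■■■■    
■■■■■■■■■■    
■■■■■■■■■■    
■■■■■■■■■■    
■■■■■■■■■■    
              
              
              
              
              


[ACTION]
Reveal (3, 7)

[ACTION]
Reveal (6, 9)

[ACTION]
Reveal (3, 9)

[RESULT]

■■■■■■■■1     
■■■■■■■31     
■■■■■■■3      
■■■■■■■2      
■■■■■■31      
■■■■■■2       
13■■211       
 12■1         
  111 111     
      1■1     
              
              
              
              
              


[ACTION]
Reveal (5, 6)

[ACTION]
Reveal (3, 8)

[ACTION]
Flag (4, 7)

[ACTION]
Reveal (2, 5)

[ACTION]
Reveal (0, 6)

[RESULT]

■■■■■■2■1     
■■■■■■■31     
■■■■■4■3      
■■■■■■■2      
■■■■■■31      
■■■■■■2       
13■■211       
 12■1         
  111 111     
      1■1     
              
              
              
              
              


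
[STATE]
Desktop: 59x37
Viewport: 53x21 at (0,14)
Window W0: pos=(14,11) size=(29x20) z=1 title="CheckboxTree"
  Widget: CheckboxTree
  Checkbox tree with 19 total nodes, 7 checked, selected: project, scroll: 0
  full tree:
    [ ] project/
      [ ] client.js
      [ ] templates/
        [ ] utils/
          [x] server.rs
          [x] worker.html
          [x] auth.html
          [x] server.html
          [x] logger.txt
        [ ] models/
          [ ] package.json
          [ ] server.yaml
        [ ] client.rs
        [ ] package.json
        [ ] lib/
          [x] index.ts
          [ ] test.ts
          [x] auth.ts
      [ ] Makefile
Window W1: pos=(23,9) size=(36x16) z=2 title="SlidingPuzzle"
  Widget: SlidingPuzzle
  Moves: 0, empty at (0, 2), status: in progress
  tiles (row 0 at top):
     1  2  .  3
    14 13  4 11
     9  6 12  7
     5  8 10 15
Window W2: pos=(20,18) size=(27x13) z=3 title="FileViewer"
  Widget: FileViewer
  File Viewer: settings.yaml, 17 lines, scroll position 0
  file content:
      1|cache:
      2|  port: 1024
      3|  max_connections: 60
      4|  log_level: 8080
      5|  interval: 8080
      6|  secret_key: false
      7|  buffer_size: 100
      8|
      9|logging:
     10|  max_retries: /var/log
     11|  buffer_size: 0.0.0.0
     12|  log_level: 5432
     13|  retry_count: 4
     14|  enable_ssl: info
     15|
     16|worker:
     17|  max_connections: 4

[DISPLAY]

              ┃>[-] pro┃├────┼────┼────┼────┤        
              ┃   [ ] c┃│ 14 │ 13 │  4 │ 11 │        
              ┃   [-] t┃├────┼────┼────┼────┤        
              ┃     [x]┃│  9 │  6 │ 12 │  7 │        
              ┃     ┏━━━━━━━━━━━━━━━━━━━━━━━━━┓      
              ┃     ┃ FileViewer              ┃      
              ┃     ┠─────────────────────────┨      
              ┃     ┃cache:                  ▲┃      
              ┃     ┃  port: 1024            █┃      
              ┃     ┃  max_connections: 60   ░┃      
              ┃     ┃  log_level: 8080       ░┃━━━━━━
              ┃     ┃  interval: 8080        ░┃      
              ┃     ┃  secret_key: false     ░┃      
              ┃     ┃  buffer_size: 100      ░┃      
              ┃     ┃                        ░┃      
              ┃     ┃logging:                ▼┃      
              ┗━━━━━┗━━━━━━━━━━━━━━━━━━━━━━━━━┛      
                                                     
                                                     
                                                     
                                                     


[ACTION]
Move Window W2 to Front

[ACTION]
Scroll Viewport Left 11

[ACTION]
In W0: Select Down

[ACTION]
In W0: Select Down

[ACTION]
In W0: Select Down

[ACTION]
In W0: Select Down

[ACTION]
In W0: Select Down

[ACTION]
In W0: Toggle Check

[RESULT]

              ┃ [-] pro┃├────┼────┼────┼────┤        
              ┃   [ ] c┃│ 14 │ 13 │  4 │ 11 │        
              ┃   [-] t┃├────┼────┼────┼────┤        
              ┃     [-]┃│  9 │  6 │ 12 │  7 │        
              ┃     ┏━━━━━━━━━━━━━━━━━━━━━━━━━┓      
              ┃>    ┃ FileViewer              ┃      
              ┃     ┠─────────────────────────┨      
              ┃     ┃cache:                  ▲┃      
              ┃     ┃  port: 1024            █┃      
              ┃     ┃  max_connections: 60   ░┃      
              ┃     ┃  log_level: 8080       ░┃━━━━━━
              ┃     ┃  interval: 8080        ░┃      
              ┃     ┃  secret_key: false     ░┃      
              ┃     ┃  buffer_size: 100      ░┃      
              ┃     ┃                        ░┃      
              ┃     ┃logging:                ▼┃      
              ┗━━━━━┗━━━━━━━━━━━━━━━━━━━━━━━━━┛      
                                                     
                                                     
                                                     
                                                     
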